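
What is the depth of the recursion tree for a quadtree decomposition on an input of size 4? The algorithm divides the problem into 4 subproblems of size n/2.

For divide and conquer with division factor 2:

Problem sizes at each level:
Level 0: 4
Level 1: 2
Level 2: 1

The root is level 0 and the size-1 base case is level 2 (the tree spans levels 0 through 2, i.e. 3 levels counting the root), so the depth is the number of divisions: log_2(4) = 2

The recursion tree depth is log_2(4) = 2. At each level, the problem size is divided by 2, so it takes 2 divisions to reduce to a base case of size 1. The algorithm makes 4 recursive calls at each level.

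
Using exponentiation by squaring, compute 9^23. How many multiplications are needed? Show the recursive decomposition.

Computing 9^23 by squaring (build up from 9^1; each line after the first costs one multiplication):

9^1 = 9
9^2 = (9^1)^2 = 9^2 = 81
9^4 = (9^2)^2 = 81^2 = 6561
9^5 = 9 * 9^4 = 9 * 6561 = 59049
9^10 = (9^5)^2 = 59049^2 = 3486784401
9^11 = 9 * 9^10 = 9 * 3486784401 = 31381059609
9^22 = (9^11)^2 = 31381059609^2 = 984770902183611232881
9^23 = 9 * 9^22 = 9 * 984770902183611232881 = 8862938119652501095929

Result: 8862938119652501095929
Multiplications needed: 7 (7 lines after 9^1)

9^23 = 8862938119652501095929. Using exponentiation by squaring, this requires 7 multiplications. The key idea: if the exponent is even, square the half-power; if odd, multiply by the base once.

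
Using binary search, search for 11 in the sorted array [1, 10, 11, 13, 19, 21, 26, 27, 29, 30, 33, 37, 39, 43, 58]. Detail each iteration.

Binary search for 11 in [1, 10, 11, 13, 19, 21, 26, 27, 29, 30, 33, 37, 39, 43, 58]:

lo=0, hi=14, mid=7, arr[mid]=27 -> 27 > 11, search left half
lo=0, hi=6, mid=3, arr[mid]=13 -> 13 > 11, search left half
lo=0, hi=2, mid=1, arr[mid]=10 -> 10 < 11, search right half
lo=2, hi=2, mid=2, arr[mid]=11 -> Found target at index 2!

Binary search finds 11 at index 2 after 4 comparisons. The search repeatedly halves the search space by comparing with the middle element.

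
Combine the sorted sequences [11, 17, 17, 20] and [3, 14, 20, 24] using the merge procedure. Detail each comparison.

Merging process:

Compare 11 vs 3: take 3 from right. Merged: [3]
Compare 11 vs 14: take 11 from left. Merged: [3, 11]
Compare 17 vs 14: take 14 from right. Merged: [3, 11, 14]
Compare 17 vs 20: take 17 from left. Merged: [3, 11, 14, 17]
Compare 17 vs 20: take 17 from left. Merged: [3, 11, 14, 17, 17]
Compare 20 vs 20: take 20 from left. Merged: [3, 11, 14, 17, 17, 20]
Append remaining from right: [20, 24]. Merged: [3, 11, 14, 17, 17, 20, 20, 24]

Final merged array: [3, 11, 14, 17, 17, 20, 20, 24]
Total comparisons: 6

The merged array is [3, 11, 14, 17, 17, 20, 20, 24], requiring 6 comparisons. The merge step runs in O(n) time where n is the total number of elements.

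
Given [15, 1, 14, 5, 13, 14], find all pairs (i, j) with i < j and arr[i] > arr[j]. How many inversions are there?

Finding inversions in [15, 1, 14, 5, 13, 14]:

(0, 1): arr[0]=15 > arr[1]=1
(0, 2): arr[0]=15 > arr[2]=14
(0, 3): arr[0]=15 > arr[3]=5
(0, 4): arr[0]=15 > arr[4]=13
(0, 5): arr[0]=15 > arr[5]=14
(2, 3): arr[2]=14 > arr[3]=5
(2, 4): arr[2]=14 > arr[4]=13

Total inversions: 7

The array has 7 inversion(s): (0,1), (0,2), (0,3), (0,4), (0,5), (2,3), (2,4). Each pair (i,j) satisfies i < j and arr[i] > arr[j].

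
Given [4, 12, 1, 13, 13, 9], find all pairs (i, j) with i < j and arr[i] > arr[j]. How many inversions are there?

Finding inversions in [4, 12, 1, 13, 13, 9]:

(0, 2): arr[0]=4 > arr[2]=1
(1, 2): arr[1]=12 > arr[2]=1
(1, 5): arr[1]=12 > arr[5]=9
(3, 5): arr[3]=13 > arr[5]=9
(4, 5): arr[4]=13 > arr[5]=9

Total inversions: 5

The array has 5 inversion(s): (0,2), (1,2), (1,5), (3,5), (4,5). Each pair (i,j) satisfies i < j and arr[i] > arr[j].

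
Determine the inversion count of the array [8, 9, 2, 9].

Finding inversions in [8, 9, 2, 9]:

(0, 2): arr[0]=8 > arr[2]=2
(1, 2): arr[1]=9 > arr[2]=2

Total inversions: 2

The array has 2 inversion(s): (0,2), (1,2). Each pair (i,j) satisfies i < j and arr[i] > arr[j].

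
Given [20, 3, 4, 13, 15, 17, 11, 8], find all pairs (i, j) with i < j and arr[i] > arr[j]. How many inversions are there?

Finding inversions in [20, 3, 4, 13, 15, 17, 11, 8]:

(0, 1): arr[0]=20 > arr[1]=3
(0, 2): arr[0]=20 > arr[2]=4
(0, 3): arr[0]=20 > arr[3]=13
(0, 4): arr[0]=20 > arr[4]=15
(0, 5): arr[0]=20 > arr[5]=17
(0, 6): arr[0]=20 > arr[6]=11
(0, 7): arr[0]=20 > arr[7]=8
(3, 6): arr[3]=13 > arr[6]=11
(3, 7): arr[3]=13 > arr[7]=8
(4, 6): arr[4]=15 > arr[6]=11
(4, 7): arr[4]=15 > arr[7]=8
(5, 6): arr[5]=17 > arr[6]=11
(5, 7): arr[5]=17 > arr[7]=8
(6, 7): arr[6]=11 > arr[7]=8

Total inversions: 14

The array has 14 inversion(s): (0,1), (0,2), (0,3), (0,4), (0,5), (0,6), (0,7), (3,6), (3,7), (4,6), (4,7), (5,6), (5,7), (6,7). Each pair (i,j) satisfies i < j and arr[i] > arr[j].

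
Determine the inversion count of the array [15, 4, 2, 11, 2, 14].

Finding inversions in [15, 4, 2, 11, 2, 14]:

(0, 1): arr[0]=15 > arr[1]=4
(0, 2): arr[0]=15 > arr[2]=2
(0, 3): arr[0]=15 > arr[3]=11
(0, 4): arr[0]=15 > arr[4]=2
(0, 5): arr[0]=15 > arr[5]=14
(1, 2): arr[1]=4 > arr[2]=2
(1, 4): arr[1]=4 > arr[4]=2
(3, 4): arr[3]=11 > arr[4]=2

Total inversions: 8

The array has 8 inversion(s): (0,1), (0,2), (0,3), (0,4), (0,5), (1,2), (1,4), (3,4). Each pair (i,j) satisfies i < j and arr[i] > arr[j].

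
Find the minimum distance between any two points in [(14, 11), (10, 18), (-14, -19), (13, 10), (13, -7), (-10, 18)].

Computing all pairwise distances among 6 points:

d((14, 11), (10, 18)) = 8.0623
d((14, 11), (-14, -19)) = 41.0366
d((14, 11), (13, 10)) = 1.4142 <-- minimum
d((14, 11), (13, -7)) = 18.0278
d((14, 11), (-10, 18)) = 25.0
d((10, 18), (-14, -19)) = 44.1022
d((10, 18), (13, 10)) = 8.544
d((10, 18), (13, -7)) = 25.1794
d((10, 18), (-10, 18)) = 20.0
d((-14, -19), (13, 10)) = 39.6232
d((-14, -19), (13, -7)) = 29.5466
d((-14, -19), (-10, 18)) = 37.2156
d((13, 10), (13, -7)) = 17.0
d((13, 10), (-10, 18)) = 24.3516
d((13, -7), (-10, 18)) = 33.9706

Closest pair: (14, 11) and (13, 10) with distance 1.4142

The closest pair is (14, 11) and (13, 10) with Euclidean distance 1.4142. For 6 points, brute-force pairwise comparison is shown above. For large n, the divide-and-conquer algorithm (sort by x, recurse on halves, check the dividing strip) achieves O(n log n).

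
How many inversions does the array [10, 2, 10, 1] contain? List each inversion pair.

Finding inversions in [10, 2, 10, 1]:

(0, 1): arr[0]=10 > arr[1]=2
(0, 3): arr[0]=10 > arr[3]=1
(1, 3): arr[1]=2 > arr[3]=1
(2, 3): arr[2]=10 > arr[3]=1

Total inversions: 4

The array has 4 inversion(s): (0,1), (0,3), (1,3), (2,3). Each pair (i,j) satisfies i < j and arr[i] > arr[j].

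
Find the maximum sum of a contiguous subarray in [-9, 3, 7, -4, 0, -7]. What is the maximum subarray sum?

Using Kadane's algorithm on [-9, 3, 7, -4, 0, -7]:

Scanning through the array:
Position 1 (value 3): max_ending_here = 3, max_so_far = 3
Position 2 (value 7): max_ending_here = 10, max_so_far = 10
Position 3 (value -4): max_ending_here = 6, max_so_far = 10
Position 4 (value 0): max_ending_here = 6, max_so_far = 10
Position 5 (value -7): max_ending_here = -1, max_so_far = 10

Maximum subarray: [3, 7]
Maximum sum: 10

The maximum subarray is [3, 7] with sum 10. This subarray runs from index 1 to index 2.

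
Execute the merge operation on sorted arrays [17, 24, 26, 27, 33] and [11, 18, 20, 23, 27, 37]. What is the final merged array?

Merging process:

Compare 17 vs 11: take 11 from right. Merged: [11]
Compare 17 vs 18: take 17 from left. Merged: [11, 17]
Compare 24 vs 18: take 18 from right. Merged: [11, 17, 18]
Compare 24 vs 20: take 20 from right. Merged: [11, 17, 18, 20]
Compare 24 vs 23: take 23 from right. Merged: [11, 17, 18, 20, 23]
Compare 24 vs 27: take 24 from left. Merged: [11, 17, 18, 20, 23, 24]
Compare 26 vs 27: take 26 from left. Merged: [11, 17, 18, 20, 23, 24, 26]
Compare 27 vs 27: take 27 from left. Merged: [11, 17, 18, 20, 23, 24, 26, 27]
Compare 33 vs 27: take 27 from right. Merged: [11, 17, 18, 20, 23, 24, 26, 27, 27]
Compare 33 vs 37: take 33 from left. Merged: [11, 17, 18, 20, 23, 24, 26, 27, 27, 33]
Append remaining from right: [37]. Merged: [11, 17, 18, 20, 23, 24, 26, 27, 27, 33, 37]

Final merged array: [11, 17, 18, 20, 23, 24, 26, 27, 27, 33, 37]
Total comparisons: 10

The merged array is [11, 17, 18, 20, 23, 24, 26, 27, 27, 33, 37], requiring 10 comparisons. The merge step runs in O(n) time where n is the total number of elements.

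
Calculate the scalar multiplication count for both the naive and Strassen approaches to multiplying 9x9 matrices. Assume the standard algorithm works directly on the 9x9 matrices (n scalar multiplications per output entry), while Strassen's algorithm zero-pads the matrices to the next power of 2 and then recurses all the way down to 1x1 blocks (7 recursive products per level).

Matrix multiplication for 9x9 matrices:

Strassen's algorithm requires power-of-2 dimensions. Pad 9x9 to 16x16 (next power of 2).

Standard algorithm: 9^3 = 729 multiplications
Strassen's algorithm: 7^(log2(16)) = 7^4 = 2401 multiplications
Difference: 729 - 2401 = -1672 (Strassen uses MORE here due to padding overhead — for small or just-over-power-of-2 n, padding can outweigh the per-level savings)

Standard: 729 multiplications (9^3). Strassen: 2401 multiplications (7^4, after padding to 16x16). Strassen reduces 8 recursive multiplications to 7 at each level.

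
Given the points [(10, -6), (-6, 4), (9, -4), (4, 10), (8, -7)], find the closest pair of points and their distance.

Computing all pairwise distances among 5 points:

d((10, -6), (-6, 4)) = 18.868
d((10, -6), (9, -4)) = 2.2361 <-- minimum
d((10, -6), (4, 10)) = 17.088
d((10, -6), (8, -7)) = 2.2361 <-- minimum
d((-6, 4), (9, -4)) = 17.0
d((-6, 4), (4, 10)) = 11.6619
d((-6, 4), (8, -7)) = 17.8045
d((9, -4), (4, 10)) = 14.8661
d((9, -4), (8, -7)) = 3.1623
d((4, 10), (8, -7)) = 17.4642

Minimum distance: 2.2361 (tie among 2 pairs: (10, -6) and (9, -4); (10, -6) and (8, -7))

The minimum Euclidean distance is 2.2361. There is a tie: 2 pairs achieve this minimum — (10, -6) and (9, -4); (10, -6) and (8, -7). Any of these is a valid closest pair. For 5 points, brute-force pairwise comparison is shown above. For large n, the divide-and-conquer algorithm (sort by x, recurse on halves, check the dividing strip) achieves O(n log n).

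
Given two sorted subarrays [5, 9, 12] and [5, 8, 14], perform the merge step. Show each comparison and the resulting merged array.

Merging process:

Compare 5 vs 5: take 5 from left. Merged: [5]
Compare 9 vs 5: take 5 from right. Merged: [5, 5]
Compare 9 vs 8: take 8 from right. Merged: [5, 5, 8]
Compare 9 vs 14: take 9 from left. Merged: [5, 5, 8, 9]
Compare 12 vs 14: take 12 from left. Merged: [5, 5, 8, 9, 12]
Append remaining from right: [14]. Merged: [5, 5, 8, 9, 12, 14]

Final merged array: [5, 5, 8, 9, 12, 14]
Total comparisons: 5

The merged array is [5, 5, 8, 9, 12, 14], requiring 5 comparisons. The merge step runs in O(n) time where n is the total number of elements.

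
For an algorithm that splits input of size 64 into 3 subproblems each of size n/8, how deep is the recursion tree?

For divide and conquer with division factor 8:

Problem sizes at each level:
Level 0: 64
Level 1: 8
Level 2: 1

The root is level 0 and the size-1 base case is level 2 (the tree spans levels 0 through 2, i.e. 3 levels counting the root), so the depth is the number of divisions: log_8(64) = 2

The recursion tree depth is log_8(64) = 2. At each level, the problem size is divided by 8, so it takes 2 divisions to reduce to a base case of size 1. The algorithm makes 3 recursive calls at each level.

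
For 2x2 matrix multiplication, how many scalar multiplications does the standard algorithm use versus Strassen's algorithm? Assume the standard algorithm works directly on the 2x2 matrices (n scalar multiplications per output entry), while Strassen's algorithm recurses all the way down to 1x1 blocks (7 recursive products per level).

Matrix multiplication for 2x2 matrices:

Standard algorithm: 2^3 = 8 multiplications
Strassen's algorithm: 7^(log2(2)) = 7^1 = 7 multiplications
Savings: 8 - 7 = 1 multiplications

Standard: 8 multiplications (2^3). Strassen: 7 multiplications (7^1). Strassen reduces 8 recursive multiplications to 7 at each level.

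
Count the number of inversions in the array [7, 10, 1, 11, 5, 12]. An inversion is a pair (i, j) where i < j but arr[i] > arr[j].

Finding inversions in [7, 10, 1, 11, 5, 12]:

(0, 2): arr[0]=7 > arr[2]=1
(0, 4): arr[0]=7 > arr[4]=5
(1, 2): arr[1]=10 > arr[2]=1
(1, 4): arr[1]=10 > arr[4]=5
(3, 4): arr[3]=11 > arr[4]=5

Total inversions: 5

The array has 5 inversion(s): (0,2), (0,4), (1,2), (1,4), (3,4). Each pair (i,j) satisfies i < j and arr[i] > arr[j].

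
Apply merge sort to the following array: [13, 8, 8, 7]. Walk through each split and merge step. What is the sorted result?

Merge sort trace:

Split: [13, 8, 8, 7] -> [13, 8] and [8, 7]
  Split: [13, 8] -> [13] and [8]
  Merge: [13] + [8] -> [8, 13]
  Split: [8, 7] -> [8] and [7]
  Merge: [8] + [7] -> [7, 8]
Merge: [8, 13] + [7, 8] -> [7, 8, 8, 13]

Final sorted array: [7, 8, 8, 13]

The merge sort proceeds by recursively splitting the array and merging sorted halves.
After all merges, the sorted array is [7, 8, 8, 13].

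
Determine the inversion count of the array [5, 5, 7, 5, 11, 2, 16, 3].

Finding inversions in [5, 5, 7, 5, 11, 2, 16, 3]:

(0, 5): arr[0]=5 > arr[5]=2
(0, 7): arr[0]=5 > arr[7]=3
(1, 5): arr[1]=5 > arr[5]=2
(1, 7): arr[1]=5 > arr[7]=3
(2, 3): arr[2]=7 > arr[3]=5
(2, 5): arr[2]=7 > arr[5]=2
(2, 7): arr[2]=7 > arr[7]=3
(3, 5): arr[3]=5 > arr[5]=2
(3, 7): arr[3]=5 > arr[7]=3
(4, 5): arr[4]=11 > arr[5]=2
(4, 7): arr[4]=11 > arr[7]=3
(6, 7): arr[6]=16 > arr[7]=3

Total inversions: 12

The array has 12 inversion(s): (0,5), (0,7), (1,5), (1,7), (2,3), (2,5), (2,7), (3,5), (3,7), (4,5), (4,7), (6,7). Each pair (i,j) satisfies i < j and arr[i] > arr[j].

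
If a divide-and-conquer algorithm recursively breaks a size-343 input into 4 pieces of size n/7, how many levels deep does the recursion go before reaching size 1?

For divide and conquer with division factor 7:

Problem sizes at each level:
Level 0: 343
Level 1: 49
Level 2: 7
Level 3: 1

The root is level 0 and the size-1 base case is level 3 (the tree spans levels 0 through 3, i.e. 4 levels counting the root), so the depth is the number of divisions: log_7(343) = 3

The recursion tree depth is log_7(343) = 3. At each level, the problem size is divided by 7, so it takes 3 divisions to reduce to a base case of size 1. The algorithm makes 4 recursive calls at each level.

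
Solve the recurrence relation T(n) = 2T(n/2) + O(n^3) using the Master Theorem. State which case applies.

Master Theorem for T(n) = 2T(n/2) + O(n^3):

a = 2, b = 2, c = 3
log_b(a) = log_2(2) = 1.0000

Case 3: c = 3 > log_2(2) = 1.0000
T(n) = O(n^3) = O(n^3)

For T(n) = 2T(n/2) + O(n^3): log_2(2) = 1.0000. This is Case 3 of the Master Theorem (c > log_b(a), work dominated by root), giving O(n^3).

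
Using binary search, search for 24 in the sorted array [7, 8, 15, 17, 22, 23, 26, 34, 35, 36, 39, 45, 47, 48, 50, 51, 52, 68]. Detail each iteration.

Binary search for 24 in [7, 8, 15, 17, 22, 23, 26, 34, 35, 36, 39, 45, 47, 48, 50, 51, 52, 68]:

lo=0, hi=17, mid=8, arr[mid]=35 -> 35 > 24, search left half
lo=0, hi=7, mid=3, arr[mid]=17 -> 17 < 24, search right half
lo=4, hi=7, mid=5, arr[mid]=23 -> 23 < 24, search right half
lo=6, hi=7, mid=6, arr[mid]=26 -> 26 > 24, search left half
lo=6 > hi=5, target 24 not found

Binary search determines that 24 is not in the array after 4 comparisons. The search space was exhausted without finding the target.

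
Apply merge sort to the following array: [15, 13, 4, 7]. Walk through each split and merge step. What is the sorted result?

Merge sort trace:

Split: [15, 13, 4, 7] -> [15, 13] and [4, 7]
  Split: [15, 13] -> [15] and [13]
  Merge: [15] + [13] -> [13, 15]
  Split: [4, 7] -> [4] and [7]
  Merge: [4] + [7] -> [4, 7]
Merge: [13, 15] + [4, 7] -> [4, 7, 13, 15]

Final sorted array: [4, 7, 13, 15]

The merge sort proceeds by recursively splitting the array and merging sorted halves.
After all merges, the sorted array is [4, 7, 13, 15].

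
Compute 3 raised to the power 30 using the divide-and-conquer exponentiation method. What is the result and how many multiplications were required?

Computing 3^30 by squaring (build up from 3^1; each line after the first costs one multiplication):

3^1 = 3
3^2 = (3^1)^2 = 3^2 = 9
3^3 = 3 * 3^2 = 3 * 9 = 27
3^6 = (3^3)^2 = 27^2 = 729
3^7 = 3 * 3^6 = 3 * 729 = 2187
3^14 = (3^7)^2 = 2187^2 = 4782969
3^15 = 3 * 3^14 = 3 * 4782969 = 14348907
3^30 = (3^15)^2 = 14348907^2 = 205891132094649

Result: 205891132094649
Multiplications needed: 7 (7 lines after 3^1)

3^30 = 205891132094649. Using exponentiation by squaring, this requires 7 multiplications. The key idea: if the exponent is even, square the half-power; if odd, multiply by the base once.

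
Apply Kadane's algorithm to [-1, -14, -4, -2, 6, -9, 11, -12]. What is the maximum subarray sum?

Using Kadane's algorithm on [-1, -14, -4, -2, 6, -9, 11, -12]:

Scanning through the array:
Position 1 (value -14): max_ending_here = -14, max_so_far = -1
Position 2 (value -4): max_ending_here = -4, max_so_far = -1
Position 3 (value -2): max_ending_here = -2, max_so_far = -1
Position 4 (value 6): max_ending_here = 6, max_so_far = 6
Position 5 (value -9): max_ending_here = -3, max_so_far = 6
Position 6 (value 11): max_ending_here = 11, max_so_far = 11
Position 7 (value -12): max_ending_here = -1, max_so_far = 11

Maximum subarray: [11]
Maximum sum: 11

The maximum subarray is [11] with sum 11. This subarray runs from index 6 to index 6.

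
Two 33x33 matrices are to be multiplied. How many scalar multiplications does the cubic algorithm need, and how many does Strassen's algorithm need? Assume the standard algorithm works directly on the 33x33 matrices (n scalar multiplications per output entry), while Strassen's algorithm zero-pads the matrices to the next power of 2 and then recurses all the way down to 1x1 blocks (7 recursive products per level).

Matrix multiplication for 33x33 matrices:

Strassen's algorithm requires power-of-2 dimensions. Pad 33x33 to 64x64 (next power of 2).

Standard algorithm: 33^3 = 35937 multiplications
Strassen's algorithm: 7^(log2(64)) = 7^6 = 117649 multiplications
Difference: 35937 - 117649 = -81712 (Strassen uses MORE here due to padding overhead — for small or just-over-power-of-2 n, padding can outweigh the per-level savings)

Standard: 35937 multiplications (33^3). Strassen: 117649 multiplications (7^6, after padding to 64x64). Strassen reduces 8 recursive multiplications to 7 at each level.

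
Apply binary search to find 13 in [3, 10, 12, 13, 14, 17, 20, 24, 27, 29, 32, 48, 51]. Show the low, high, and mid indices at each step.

Binary search for 13 in [3, 10, 12, 13, 14, 17, 20, 24, 27, 29, 32, 48, 51]:

lo=0, hi=12, mid=6, arr[mid]=20 -> 20 > 13, search left half
lo=0, hi=5, mid=2, arr[mid]=12 -> 12 < 13, search right half
lo=3, hi=5, mid=4, arr[mid]=14 -> 14 > 13, search left half
lo=3, hi=3, mid=3, arr[mid]=13 -> Found target at index 3!

Binary search finds 13 at index 3 after 4 comparisons. The search repeatedly halves the search space by comparing with the middle element.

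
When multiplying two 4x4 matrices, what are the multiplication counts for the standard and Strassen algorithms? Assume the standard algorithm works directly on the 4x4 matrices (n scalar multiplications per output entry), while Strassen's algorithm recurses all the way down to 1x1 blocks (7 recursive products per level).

Matrix multiplication for 4x4 matrices:

Standard algorithm: 4^3 = 64 multiplications
Strassen's algorithm: 7^(log2(4)) = 7^2 = 49 multiplications
Savings: 64 - 49 = 15 multiplications

Standard: 64 multiplications (4^3). Strassen: 49 multiplications (7^2). Strassen reduces 8 recursive multiplications to 7 at each level.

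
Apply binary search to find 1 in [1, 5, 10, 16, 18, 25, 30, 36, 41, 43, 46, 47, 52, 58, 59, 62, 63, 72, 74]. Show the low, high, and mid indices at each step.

Binary search for 1 in [1, 5, 10, 16, 18, 25, 30, 36, 41, 43, 46, 47, 52, 58, 59, 62, 63, 72, 74]:

lo=0, hi=18, mid=9, arr[mid]=43 -> 43 > 1, search left half
lo=0, hi=8, mid=4, arr[mid]=18 -> 18 > 1, search left half
lo=0, hi=3, mid=1, arr[mid]=5 -> 5 > 1, search left half
lo=0, hi=0, mid=0, arr[mid]=1 -> Found target at index 0!

Binary search finds 1 at index 0 after 4 comparisons. The search repeatedly halves the search space by comparing with the middle element.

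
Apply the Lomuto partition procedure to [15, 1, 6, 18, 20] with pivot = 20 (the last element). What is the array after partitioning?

Lomuto partition with pivot = 20:

Initial array: [15, 1, 6, 18, 20]

arr[0]=15 <= 20: swap with position 0, array becomes [15, 1, 6, 18, 20]
arr[1]=1 <= 20: swap with position 1, array becomes [15, 1, 6, 18, 20]
arr[2]=6 <= 20: swap with position 2, array becomes [15, 1, 6, 18, 20]
arr[3]=18 <= 20: swap with position 3, array becomes [15, 1, 6, 18, 20]

Place pivot at position 4: [15, 1, 6, 18, 20]
Pivot position: 4

After partitioning with pivot 20, the array becomes [15, 1, 6, 18, 20]. The pivot is placed at index 4. All elements to the left of the pivot are <= 20, and all elements to the right are > 20.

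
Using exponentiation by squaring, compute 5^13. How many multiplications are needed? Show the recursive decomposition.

Computing 5^13 by squaring (build up from 5^1; each line after the first costs one multiplication):

5^1 = 5
5^2 = (5^1)^2 = 5^2 = 25
5^3 = 5 * 5^2 = 5 * 25 = 125
5^6 = (5^3)^2 = 125^2 = 15625
5^12 = (5^6)^2 = 15625^2 = 244140625
5^13 = 5 * 5^12 = 5 * 244140625 = 1220703125

Result: 1220703125
Multiplications needed: 5 (5 lines after 5^1)

5^13 = 1220703125. Using exponentiation by squaring, this requires 5 multiplications. The key idea: if the exponent is even, square the half-power; if odd, multiply by the base once.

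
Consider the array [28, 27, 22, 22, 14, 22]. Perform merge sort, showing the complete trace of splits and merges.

Merge sort trace:

Split: [28, 27, 22, 22, 14, 22] -> [28, 27, 22] and [22, 14, 22]
  Split: [28, 27, 22] -> [28] and [27, 22]
    Split: [27, 22] -> [27] and [22]
    Merge: [27] + [22] -> [22, 27]
  Merge: [28] + [22, 27] -> [22, 27, 28]
  Split: [22, 14, 22] -> [22] and [14, 22]
    Split: [14, 22] -> [14] and [22]
    Merge: [14] + [22] -> [14, 22]
  Merge: [22] + [14, 22] -> [14, 22, 22]
Merge: [22, 27, 28] + [14, 22, 22] -> [14, 22, 22, 22, 27, 28]

Final sorted array: [14, 22, 22, 22, 27, 28]

The merge sort proceeds by recursively splitting the array and merging sorted halves.
After all merges, the sorted array is [14, 22, 22, 22, 27, 28].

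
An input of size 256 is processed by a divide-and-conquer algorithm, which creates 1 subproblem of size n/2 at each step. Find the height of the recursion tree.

For divide and conquer with division factor 2:

Problem sizes at each level:
Level 0: 256
Level 1: 128
Level 2: 64
Level 3: 32
Level 4: 16
Level 5: 8
Level 6: 4
Level 7: 2
Level 8: 1

The root is level 0 and the size-1 base case is level 8 (the tree spans levels 0 through 8, i.e. 9 levels counting the root), so the depth is the number of divisions: log_2(256) = 8

The recursion tree depth is log_2(256) = 8. At each level, the problem size is divided by 2, so it takes 8 divisions to reduce to a base case of size 1. The algorithm makes 1 recursive call at each level.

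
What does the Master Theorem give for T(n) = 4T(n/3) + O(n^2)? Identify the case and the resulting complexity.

Master Theorem for T(n) = 4T(n/3) + O(n^2):

a = 4, b = 3, c = 2
log_b(a) = log_3(4) = 1.2619

Case 3: c = 2 > log_3(4) = 1.2619
T(n) = O(n^2) = O(n^2)

For T(n) = 4T(n/3) + O(n^2): log_3(4) = 1.2619. This is Case 3 of the Master Theorem (c > log_b(a), work dominated by root), giving O(n^2).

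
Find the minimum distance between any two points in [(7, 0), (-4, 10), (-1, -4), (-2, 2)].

Computing all pairwise distances among 4 points:

d((7, 0), (-4, 10)) = 14.8661
d((7, 0), (-1, -4)) = 8.9443
d((7, 0), (-2, 2)) = 9.2195
d((-4, 10), (-1, -4)) = 14.3178
d((-4, 10), (-2, 2)) = 8.2462
d((-1, -4), (-2, 2)) = 6.0828 <-- minimum

Closest pair: (-1, -4) and (-2, 2) with distance 6.0828

The closest pair is (-1, -4) and (-2, 2) with Euclidean distance 6.0828. For 4 points, brute-force pairwise comparison is shown above. For large n, the divide-and-conquer algorithm (sort by x, recurse on halves, check the dividing strip) achieves O(n log n).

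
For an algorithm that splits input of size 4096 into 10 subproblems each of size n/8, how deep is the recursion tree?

For divide and conquer with division factor 8:

Problem sizes at each level:
Level 0: 4096
Level 1: 512
Level 2: 64
Level 3: 8
Level 4: 1

The root is level 0 and the size-1 base case is level 4 (the tree spans levels 0 through 4, i.e. 5 levels counting the root), so the depth is the number of divisions: log_8(4096) = 4

The recursion tree depth is log_8(4096) = 4. At each level, the problem size is divided by 8, so it takes 4 divisions to reduce to a base case of size 1. The algorithm makes 10 recursive calls at each level.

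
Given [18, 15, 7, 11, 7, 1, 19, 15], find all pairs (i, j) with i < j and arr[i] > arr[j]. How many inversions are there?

Finding inversions in [18, 15, 7, 11, 7, 1, 19, 15]:

(0, 1): arr[0]=18 > arr[1]=15
(0, 2): arr[0]=18 > arr[2]=7
(0, 3): arr[0]=18 > arr[3]=11
(0, 4): arr[0]=18 > arr[4]=7
(0, 5): arr[0]=18 > arr[5]=1
(0, 7): arr[0]=18 > arr[7]=15
(1, 2): arr[1]=15 > arr[2]=7
(1, 3): arr[1]=15 > arr[3]=11
(1, 4): arr[1]=15 > arr[4]=7
(1, 5): arr[1]=15 > arr[5]=1
(2, 5): arr[2]=7 > arr[5]=1
(3, 4): arr[3]=11 > arr[4]=7
(3, 5): arr[3]=11 > arr[5]=1
(4, 5): arr[4]=7 > arr[5]=1
(6, 7): arr[6]=19 > arr[7]=15

Total inversions: 15

The array has 15 inversion(s): (0,1), (0,2), (0,3), (0,4), (0,5), (0,7), (1,2), (1,3), (1,4), (1,5), (2,5), (3,4), (3,5), (4,5), (6,7). Each pair (i,j) satisfies i < j and arr[i] > arr[j].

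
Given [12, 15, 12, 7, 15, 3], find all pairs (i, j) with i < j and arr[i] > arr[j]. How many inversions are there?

Finding inversions in [12, 15, 12, 7, 15, 3]:

(0, 3): arr[0]=12 > arr[3]=7
(0, 5): arr[0]=12 > arr[5]=3
(1, 2): arr[1]=15 > arr[2]=12
(1, 3): arr[1]=15 > arr[3]=7
(1, 5): arr[1]=15 > arr[5]=3
(2, 3): arr[2]=12 > arr[3]=7
(2, 5): arr[2]=12 > arr[5]=3
(3, 5): arr[3]=7 > arr[5]=3
(4, 5): arr[4]=15 > arr[5]=3

Total inversions: 9

The array has 9 inversion(s): (0,3), (0,5), (1,2), (1,3), (1,5), (2,3), (2,5), (3,5), (4,5). Each pair (i,j) satisfies i < j and arr[i] > arr[j].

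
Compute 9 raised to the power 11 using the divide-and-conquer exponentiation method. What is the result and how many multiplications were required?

Computing 9^11 by squaring (build up from 9^1; each line after the first costs one multiplication):

9^1 = 9
9^2 = (9^1)^2 = 9^2 = 81
9^4 = (9^2)^2 = 81^2 = 6561
9^5 = 9 * 9^4 = 9 * 6561 = 59049
9^10 = (9^5)^2 = 59049^2 = 3486784401
9^11 = 9 * 9^10 = 9 * 3486784401 = 31381059609

Result: 31381059609
Multiplications needed: 5 (5 lines after 9^1)

9^11 = 31381059609. Using exponentiation by squaring, this requires 5 multiplications. The key idea: if the exponent is even, square the half-power; if odd, multiply by the base once.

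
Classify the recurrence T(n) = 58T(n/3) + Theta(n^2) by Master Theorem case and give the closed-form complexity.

Master Theorem for T(n) = 58T(n/3) + O(n^2):

a = 58, b = 3, c = 2
log_b(a) = log_3(58) = 3.6960

Case 1: c = 2 < log_3(58) = 3.6960
T(n) = O(n^(log_3 58))

For T(n) = 58T(n/3) + O(n^2): log_3(58) = 3.6960. This is Case 1 of the Master Theorem (c < log_b(a), work dominated by leaves), giving O(n^(log_3 58)).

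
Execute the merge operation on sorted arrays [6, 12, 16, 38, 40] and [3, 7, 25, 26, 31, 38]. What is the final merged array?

Merging process:

Compare 6 vs 3: take 3 from right. Merged: [3]
Compare 6 vs 7: take 6 from left. Merged: [3, 6]
Compare 12 vs 7: take 7 from right. Merged: [3, 6, 7]
Compare 12 vs 25: take 12 from left. Merged: [3, 6, 7, 12]
Compare 16 vs 25: take 16 from left. Merged: [3, 6, 7, 12, 16]
Compare 38 vs 25: take 25 from right. Merged: [3, 6, 7, 12, 16, 25]
Compare 38 vs 26: take 26 from right. Merged: [3, 6, 7, 12, 16, 25, 26]
Compare 38 vs 31: take 31 from right. Merged: [3, 6, 7, 12, 16, 25, 26, 31]
Compare 38 vs 38: take 38 from left. Merged: [3, 6, 7, 12, 16, 25, 26, 31, 38]
Compare 40 vs 38: take 38 from right. Merged: [3, 6, 7, 12, 16, 25, 26, 31, 38, 38]
Append remaining from left: [40]. Merged: [3, 6, 7, 12, 16, 25, 26, 31, 38, 38, 40]

Final merged array: [3, 6, 7, 12, 16, 25, 26, 31, 38, 38, 40]
Total comparisons: 10

The merged array is [3, 6, 7, 12, 16, 25, 26, 31, 38, 38, 40], requiring 10 comparisons. The merge step runs in O(n) time where n is the total number of elements.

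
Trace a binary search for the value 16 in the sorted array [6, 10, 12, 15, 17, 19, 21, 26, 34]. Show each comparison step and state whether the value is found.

Binary search for 16 in [6, 10, 12, 15, 17, 19, 21, 26, 34]:

lo=0, hi=8, mid=4, arr[mid]=17 -> 17 > 16, search left half
lo=0, hi=3, mid=1, arr[mid]=10 -> 10 < 16, search right half
lo=2, hi=3, mid=2, arr[mid]=12 -> 12 < 16, search right half
lo=3, hi=3, mid=3, arr[mid]=15 -> 15 < 16, search right half
lo=4 > hi=3, target 16 not found

Binary search determines that 16 is not in the array after 4 comparisons. The search space was exhausted without finding the target.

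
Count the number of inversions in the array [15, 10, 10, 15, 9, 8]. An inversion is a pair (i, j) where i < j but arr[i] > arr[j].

Finding inversions in [15, 10, 10, 15, 9, 8]:

(0, 1): arr[0]=15 > arr[1]=10
(0, 2): arr[0]=15 > arr[2]=10
(0, 4): arr[0]=15 > arr[4]=9
(0, 5): arr[0]=15 > arr[5]=8
(1, 4): arr[1]=10 > arr[4]=9
(1, 5): arr[1]=10 > arr[5]=8
(2, 4): arr[2]=10 > arr[4]=9
(2, 5): arr[2]=10 > arr[5]=8
(3, 4): arr[3]=15 > arr[4]=9
(3, 5): arr[3]=15 > arr[5]=8
(4, 5): arr[4]=9 > arr[5]=8

Total inversions: 11

The array has 11 inversion(s): (0,1), (0,2), (0,4), (0,5), (1,4), (1,5), (2,4), (2,5), (3,4), (3,5), (4,5). Each pair (i,j) satisfies i < j and arr[i] > arr[j].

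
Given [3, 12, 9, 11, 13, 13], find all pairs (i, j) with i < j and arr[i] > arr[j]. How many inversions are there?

Finding inversions in [3, 12, 9, 11, 13, 13]:

(1, 2): arr[1]=12 > arr[2]=9
(1, 3): arr[1]=12 > arr[3]=11

Total inversions: 2

The array has 2 inversion(s): (1,2), (1,3). Each pair (i,j) satisfies i < j and arr[i] > arr[j].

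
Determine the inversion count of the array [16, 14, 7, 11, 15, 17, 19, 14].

Finding inversions in [16, 14, 7, 11, 15, 17, 19, 14]:

(0, 1): arr[0]=16 > arr[1]=14
(0, 2): arr[0]=16 > arr[2]=7
(0, 3): arr[0]=16 > arr[3]=11
(0, 4): arr[0]=16 > arr[4]=15
(0, 7): arr[0]=16 > arr[7]=14
(1, 2): arr[1]=14 > arr[2]=7
(1, 3): arr[1]=14 > arr[3]=11
(4, 7): arr[4]=15 > arr[7]=14
(5, 7): arr[5]=17 > arr[7]=14
(6, 7): arr[6]=19 > arr[7]=14

Total inversions: 10

The array has 10 inversion(s): (0,1), (0,2), (0,3), (0,4), (0,7), (1,2), (1,3), (4,7), (5,7), (6,7). Each pair (i,j) satisfies i < j and arr[i] > arr[j].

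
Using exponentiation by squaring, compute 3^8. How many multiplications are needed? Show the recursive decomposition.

Computing 3^8 by squaring (build up from 3^1; each line after the first costs one multiplication):

3^1 = 3
3^2 = (3^1)^2 = 3^2 = 9
3^4 = (3^2)^2 = 9^2 = 81
3^8 = (3^4)^2 = 81^2 = 6561

Result: 6561
Multiplications needed: 3 (3 lines after 3^1)

3^8 = 6561. Using exponentiation by squaring, this requires 3 multiplications. The key idea: if the exponent is even, square the half-power; if odd, multiply by the base once.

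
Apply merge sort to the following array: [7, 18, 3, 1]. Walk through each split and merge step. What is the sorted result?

Merge sort trace:

Split: [7, 18, 3, 1] -> [7, 18] and [3, 1]
  Split: [7, 18] -> [7] and [18]
  Merge: [7] + [18] -> [7, 18]
  Split: [3, 1] -> [3] and [1]
  Merge: [3] + [1] -> [1, 3]
Merge: [7, 18] + [1, 3] -> [1, 3, 7, 18]

Final sorted array: [1, 3, 7, 18]

The merge sort proceeds by recursively splitting the array and merging sorted halves.
After all merges, the sorted array is [1, 3, 7, 18].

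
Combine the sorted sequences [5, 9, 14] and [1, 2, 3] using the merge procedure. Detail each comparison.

Merging process:

Compare 5 vs 1: take 1 from right. Merged: [1]
Compare 5 vs 2: take 2 from right. Merged: [1, 2]
Compare 5 vs 3: take 3 from right. Merged: [1, 2, 3]
Append remaining from left: [5, 9, 14]. Merged: [1, 2, 3, 5, 9, 14]

Final merged array: [1, 2, 3, 5, 9, 14]
Total comparisons: 3

The merged array is [1, 2, 3, 5, 9, 14], requiring 3 comparisons. The merge step runs in O(n) time where n is the total number of elements.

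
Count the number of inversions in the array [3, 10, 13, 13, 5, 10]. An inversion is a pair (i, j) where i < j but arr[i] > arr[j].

Finding inversions in [3, 10, 13, 13, 5, 10]:

(1, 4): arr[1]=10 > arr[4]=5
(2, 4): arr[2]=13 > arr[4]=5
(2, 5): arr[2]=13 > arr[5]=10
(3, 4): arr[3]=13 > arr[4]=5
(3, 5): arr[3]=13 > arr[5]=10

Total inversions: 5

The array has 5 inversion(s): (1,4), (2,4), (2,5), (3,4), (3,5). Each pair (i,j) satisfies i < j and arr[i] > arr[j].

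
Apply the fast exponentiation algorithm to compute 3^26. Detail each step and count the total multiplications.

Computing 3^26 by squaring (build up from 3^1; each line after the first costs one multiplication):

3^1 = 3
3^2 = (3^1)^2 = 3^2 = 9
3^3 = 3 * 3^2 = 3 * 9 = 27
3^6 = (3^3)^2 = 27^2 = 729
3^12 = (3^6)^2 = 729^2 = 531441
3^13 = 3 * 3^12 = 3 * 531441 = 1594323
3^26 = (3^13)^2 = 1594323^2 = 2541865828329

Result: 2541865828329
Multiplications needed: 6 (6 lines after 3^1)

3^26 = 2541865828329. Using exponentiation by squaring, this requires 6 multiplications. The key idea: if the exponent is even, square the half-power; if odd, multiply by the base once.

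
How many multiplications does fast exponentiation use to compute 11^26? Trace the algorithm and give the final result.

Computing 11^26 by squaring (build up from 11^1; each line after the first costs one multiplication):

11^1 = 11
11^2 = (11^1)^2 = 11^2 = 121
11^3 = 11 * 11^2 = 11 * 121 = 1331
11^6 = (11^3)^2 = 1331^2 = 1771561
11^12 = (11^6)^2 = 1771561^2 = 3138428376721
11^13 = 11 * 11^12 = 11 * 3138428376721 = 34522712143931
11^26 = (11^13)^2 = 34522712143931^2 = 1191817653772720942460132761

Result: 1191817653772720942460132761
Multiplications needed: 6 (6 lines after 11^1)

11^26 = 1191817653772720942460132761. Using exponentiation by squaring, this requires 6 multiplications. The key idea: if the exponent is even, square the half-power; if odd, multiply by the base once.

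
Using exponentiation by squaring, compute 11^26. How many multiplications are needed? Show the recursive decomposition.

Computing 11^26 by squaring (build up from 11^1; each line after the first costs one multiplication):

11^1 = 11
11^2 = (11^1)^2 = 11^2 = 121
11^3 = 11 * 11^2 = 11 * 121 = 1331
11^6 = (11^3)^2 = 1331^2 = 1771561
11^12 = (11^6)^2 = 1771561^2 = 3138428376721
11^13 = 11 * 11^12 = 11 * 3138428376721 = 34522712143931
11^26 = (11^13)^2 = 34522712143931^2 = 1191817653772720942460132761

Result: 1191817653772720942460132761
Multiplications needed: 6 (6 lines after 11^1)

11^26 = 1191817653772720942460132761. Using exponentiation by squaring, this requires 6 multiplications. The key idea: if the exponent is even, square the half-power; if odd, multiply by the base once.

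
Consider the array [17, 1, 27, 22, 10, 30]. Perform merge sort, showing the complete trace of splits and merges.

Merge sort trace:

Split: [17, 1, 27, 22, 10, 30] -> [17, 1, 27] and [22, 10, 30]
  Split: [17, 1, 27] -> [17] and [1, 27]
    Split: [1, 27] -> [1] and [27]
    Merge: [1] + [27] -> [1, 27]
  Merge: [17] + [1, 27] -> [1, 17, 27]
  Split: [22, 10, 30] -> [22] and [10, 30]
    Split: [10, 30] -> [10] and [30]
    Merge: [10] + [30] -> [10, 30]
  Merge: [22] + [10, 30] -> [10, 22, 30]
Merge: [1, 17, 27] + [10, 22, 30] -> [1, 10, 17, 22, 27, 30]

Final sorted array: [1, 10, 17, 22, 27, 30]

The merge sort proceeds by recursively splitting the array and merging sorted halves.
After all merges, the sorted array is [1, 10, 17, 22, 27, 30].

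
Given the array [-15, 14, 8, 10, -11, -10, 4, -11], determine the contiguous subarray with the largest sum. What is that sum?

Using Kadane's algorithm on [-15, 14, 8, 10, -11, -10, 4, -11]:

Scanning through the array:
Position 1 (value 14): max_ending_here = 14, max_so_far = 14
Position 2 (value 8): max_ending_here = 22, max_so_far = 22
Position 3 (value 10): max_ending_here = 32, max_so_far = 32
Position 4 (value -11): max_ending_here = 21, max_so_far = 32
Position 5 (value -10): max_ending_here = 11, max_so_far = 32
Position 6 (value 4): max_ending_here = 15, max_so_far = 32
Position 7 (value -11): max_ending_here = 4, max_so_far = 32

Maximum subarray: [14, 8, 10]
Maximum sum: 32

The maximum subarray is [14, 8, 10] with sum 32. This subarray runs from index 1 to index 3.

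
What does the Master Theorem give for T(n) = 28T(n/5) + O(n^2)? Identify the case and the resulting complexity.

Master Theorem for T(n) = 28T(n/5) + O(n^2):

a = 28, b = 5, c = 2
log_b(a) = log_5(28) = 2.0704

Case 1: c = 2 < log_5(28) = 2.0704
T(n) = O(n^(log_5 28))

For T(n) = 28T(n/5) + O(n^2): log_5(28) = 2.0704. This is Case 1 of the Master Theorem (c < log_b(a), work dominated by leaves), giving O(n^(log_5 28)).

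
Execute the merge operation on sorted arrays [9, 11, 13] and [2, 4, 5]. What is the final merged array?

Merging process:

Compare 9 vs 2: take 2 from right. Merged: [2]
Compare 9 vs 4: take 4 from right. Merged: [2, 4]
Compare 9 vs 5: take 5 from right. Merged: [2, 4, 5]
Append remaining from left: [9, 11, 13]. Merged: [2, 4, 5, 9, 11, 13]

Final merged array: [2, 4, 5, 9, 11, 13]
Total comparisons: 3

The merged array is [2, 4, 5, 9, 11, 13], requiring 3 comparisons. The merge step runs in O(n) time where n is the total number of elements.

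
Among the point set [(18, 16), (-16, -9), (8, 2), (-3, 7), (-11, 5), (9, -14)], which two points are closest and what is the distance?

Computing all pairwise distances among 6 points:

d((18, 16), (-16, -9)) = 42.2019
d((18, 16), (8, 2)) = 17.2047
d((18, 16), (-3, 7)) = 22.8473
d((18, 16), (-11, 5)) = 31.0161
d((18, 16), (9, -14)) = 31.3209
d((-16, -9), (8, 2)) = 26.4008
d((-16, -9), (-3, 7)) = 20.6155
d((-16, -9), (-11, 5)) = 14.8661
d((-16, -9), (9, -14)) = 25.4951
d((8, 2), (-3, 7)) = 12.083
d((8, 2), (-11, 5)) = 19.2354
d((8, 2), (9, -14)) = 16.0312
d((-3, 7), (-11, 5)) = 8.2462 <-- minimum
d((-3, 7), (9, -14)) = 24.1868
d((-11, 5), (9, -14)) = 27.5862

Closest pair: (-3, 7) and (-11, 5) with distance 8.2462

The closest pair is (-3, 7) and (-11, 5) with Euclidean distance 8.2462. For 6 points, brute-force pairwise comparison is shown above. For large n, the divide-and-conquer algorithm (sort by x, recurse on halves, check the dividing strip) achieves O(n log n).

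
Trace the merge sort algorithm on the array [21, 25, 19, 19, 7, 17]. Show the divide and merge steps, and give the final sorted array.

Merge sort trace:

Split: [21, 25, 19, 19, 7, 17] -> [21, 25, 19] and [19, 7, 17]
  Split: [21, 25, 19] -> [21] and [25, 19]
    Split: [25, 19] -> [25] and [19]
    Merge: [25] + [19] -> [19, 25]
  Merge: [21] + [19, 25] -> [19, 21, 25]
  Split: [19, 7, 17] -> [19] and [7, 17]
    Split: [7, 17] -> [7] and [17]
    Merge: [7] + [17] -> [7, 17]
  Merge: [19] + [7, 17] -> [7, 17, 19]
Merge: [19, 21, 25] + [7, 17, 19] -> [7, 17, 19, 19, 21, 25]

Final sorted array: [7, 17, 19, 19, 21, 25]

The merge sort proceeds by recursively splitting the array and merging sorted halves.
After all merges, the sorted array is [7, 17, 19, 19, 21, 25].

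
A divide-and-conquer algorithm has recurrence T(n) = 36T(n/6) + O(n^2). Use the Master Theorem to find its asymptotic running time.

Master Theorem for T(n) = 36T(n/6) + O(n^2):

a = 36, b = 6, c = 2
log_b(a) = log_6(36) = 2.0000

Case 2: c = 2 = log_6(36) = 2.0000
T(n) = O(n^2 log n) = O(n^2 log n)

For T(n) = 36T(n/6) + O(n^2): log_6(36) = 2.0000. This is Case 2 of the Master Theorem (c = log_b(a), equal work at all levels), giving O(n^2 log n).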